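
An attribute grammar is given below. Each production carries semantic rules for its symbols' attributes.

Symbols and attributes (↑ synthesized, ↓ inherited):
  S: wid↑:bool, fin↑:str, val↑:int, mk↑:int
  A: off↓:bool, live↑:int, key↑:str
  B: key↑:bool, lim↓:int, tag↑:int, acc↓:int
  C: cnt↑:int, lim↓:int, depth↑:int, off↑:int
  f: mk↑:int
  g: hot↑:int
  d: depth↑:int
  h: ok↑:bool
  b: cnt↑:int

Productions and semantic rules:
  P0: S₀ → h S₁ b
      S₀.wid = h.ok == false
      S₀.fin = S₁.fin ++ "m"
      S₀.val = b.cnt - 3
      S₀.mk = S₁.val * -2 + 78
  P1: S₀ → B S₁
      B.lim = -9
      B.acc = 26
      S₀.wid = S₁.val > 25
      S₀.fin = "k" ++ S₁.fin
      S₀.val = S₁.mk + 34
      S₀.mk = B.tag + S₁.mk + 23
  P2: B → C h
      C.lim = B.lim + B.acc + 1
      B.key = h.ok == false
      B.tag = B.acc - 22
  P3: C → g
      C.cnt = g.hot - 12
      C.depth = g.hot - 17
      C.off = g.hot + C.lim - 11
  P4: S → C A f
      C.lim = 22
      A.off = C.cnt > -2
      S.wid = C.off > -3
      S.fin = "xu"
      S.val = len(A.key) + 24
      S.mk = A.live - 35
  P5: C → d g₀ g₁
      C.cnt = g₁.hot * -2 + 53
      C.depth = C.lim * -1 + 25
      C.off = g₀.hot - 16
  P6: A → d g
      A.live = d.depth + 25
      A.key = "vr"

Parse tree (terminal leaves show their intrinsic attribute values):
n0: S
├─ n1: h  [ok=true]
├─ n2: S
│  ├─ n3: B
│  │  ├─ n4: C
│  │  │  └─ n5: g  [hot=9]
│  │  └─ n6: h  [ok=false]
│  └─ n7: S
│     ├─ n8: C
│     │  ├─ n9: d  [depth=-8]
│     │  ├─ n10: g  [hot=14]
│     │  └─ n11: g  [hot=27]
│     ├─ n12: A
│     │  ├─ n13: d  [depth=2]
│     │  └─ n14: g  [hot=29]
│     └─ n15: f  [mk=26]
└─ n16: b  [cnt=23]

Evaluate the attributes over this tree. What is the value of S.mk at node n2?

1. n1.ok = true  [terminal]
2. n3.lim = -9  [-9]
3. n3.acc = 26  [26]
4. n4.lim = 18  [B.lim + B.acc + 1]
5. n5.hot = 9  [terminal]
6. n4.cnt = -3  [g.hot - 12]
7. n4.depth = -8  [g.hot - 17]
8. n4.off = 16  [g.hot + C.lim - 11]
9. n6.ok = false  [terminal]
10. n3.key = true  [h.ok == false]
11. n3.tag = 4  [B.acc - 22]
12. n8.lim = 22  [22]
13. n9.depth = -8  [terminal]
14. n10.hot = 14  [terminal]
15. n11.hot = 27  [terminal]
16. n8.cnt = -1  [g₁.hot * -2 + 53]
17. n8.depth = 3  [C.lim * -1 + 25]
18. n8.off = -2  [g₀.hot - 16]
19. n12.off = true  [C.cnt > -2]
20. n13.depth = 2  [terminal]
21. n14.hot = 29  [terminal]
22. n12.live = 27  [d.depth + 25]
23. n12.key = "vr"  ["vr"]
24. n15.mk = 26  [terminal]
25. n7.wid = true  [C.off > -3]
26. n7.fin = "xu"  ["xu"]
27. n7.val = 26  [len(A.key) + 24]
28. n7.mk = -8  [A.live - 35]
29. n2.wid = true  [S₁.val > 25]
30. n2.fin = "kxu"  ["k" ++ S₁.fin]
31. n2.val = 26  [S₁.mk + 34]
32. n2.mk = 19  [B.tag + S₁.mk + 23]
33. n16.cnt = 23  [terminal]
34. n0.wid = false  [h.ok == false]
35. n0.fin = "kxum"  [S₁.fin ++ "m"]
36. n0.val = 20  [b.cnt - 3]
37. n0.mk = 26  [S₁.val * -2 + 78]

19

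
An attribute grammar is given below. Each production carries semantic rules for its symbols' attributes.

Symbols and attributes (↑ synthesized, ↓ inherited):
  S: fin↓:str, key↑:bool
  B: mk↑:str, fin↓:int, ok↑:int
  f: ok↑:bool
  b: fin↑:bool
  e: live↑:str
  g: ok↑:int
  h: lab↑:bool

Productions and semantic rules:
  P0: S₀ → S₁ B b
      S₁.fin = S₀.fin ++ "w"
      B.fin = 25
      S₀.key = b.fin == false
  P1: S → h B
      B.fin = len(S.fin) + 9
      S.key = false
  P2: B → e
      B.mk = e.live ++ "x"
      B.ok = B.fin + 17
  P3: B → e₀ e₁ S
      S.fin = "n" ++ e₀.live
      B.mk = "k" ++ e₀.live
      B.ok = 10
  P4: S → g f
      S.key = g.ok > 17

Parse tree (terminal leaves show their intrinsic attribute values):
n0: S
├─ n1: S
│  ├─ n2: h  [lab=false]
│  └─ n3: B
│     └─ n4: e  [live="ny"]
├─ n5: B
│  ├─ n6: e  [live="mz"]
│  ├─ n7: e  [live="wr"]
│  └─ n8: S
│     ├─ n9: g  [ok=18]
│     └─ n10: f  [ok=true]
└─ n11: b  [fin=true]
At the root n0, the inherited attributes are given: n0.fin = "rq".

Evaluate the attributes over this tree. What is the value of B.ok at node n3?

1. n0.fin = "rq"  [given at root]
2. n1.fin = "rqw"  [S₀.fin ++ "w"]
3. n2.lab = false  [terminal]
4. n3.fin = 12  [len(S.fin) + 9]
5. n4.live = "ny"  [terminal]
6. n3.mk = "nyx"  [e.live ++ "x"]
7. n3.ok = 29  [B.fin + 17]
8. n1.key = false  [false]
9. n5.fin = 25  [25]
10. n6.live = "mz"  [terminal]
11. n7.live = "wr"  [terminal]
12. n8.fin = "nmz"  ["n" ++ e₀.live]
13. n9.ok = 18  [terminal]
14. n10.ok = true  [terminal]
15. n8.key = true  [g.ok > 17]
16. n5.mk = "kmz"  ["k" ++ e₀.live]
17. n5.ok = 10  [10]
18. n11.fin = true  [terminal]
19. n0.key = false  [b.fin == false]

29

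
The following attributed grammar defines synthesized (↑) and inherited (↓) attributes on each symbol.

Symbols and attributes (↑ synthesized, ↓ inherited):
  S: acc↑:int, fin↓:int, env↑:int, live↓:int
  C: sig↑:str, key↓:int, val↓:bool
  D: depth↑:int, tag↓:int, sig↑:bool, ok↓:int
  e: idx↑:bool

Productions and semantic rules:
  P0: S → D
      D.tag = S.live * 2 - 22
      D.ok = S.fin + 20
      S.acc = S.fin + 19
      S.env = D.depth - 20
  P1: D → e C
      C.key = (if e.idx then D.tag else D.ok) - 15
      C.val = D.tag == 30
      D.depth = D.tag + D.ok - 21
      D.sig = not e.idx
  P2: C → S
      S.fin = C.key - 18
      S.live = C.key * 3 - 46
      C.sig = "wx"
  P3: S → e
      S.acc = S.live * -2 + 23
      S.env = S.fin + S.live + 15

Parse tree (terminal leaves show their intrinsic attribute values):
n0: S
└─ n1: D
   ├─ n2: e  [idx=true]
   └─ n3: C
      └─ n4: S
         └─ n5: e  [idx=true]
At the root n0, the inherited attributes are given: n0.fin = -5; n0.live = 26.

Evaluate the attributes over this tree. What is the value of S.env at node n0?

1. n0.fin = -5  [given at root]
2. n0.live = 26  [given at root]
3. n1.tag = 30  [S.live * 2 - 22]
4. n1.ok = 15  [S.fin + 20]
5. n2.idx = true  [terminal]
6. n3.key = 15  [(if e.idx then D.tag else D.ok) - 15]
7. n3.val = true  [D.tag == 30]
8. n4.fin = -3  [C.key - 18]
9. n4.live = -1  [C.key * 3 - 46]
10. n5.idx = true  [terminal]
11. n4.acc = 25  [S.live * -2 + 23]
12. n4.env = 11  [S.fin + S.live + 15]
13. n3.sig = "wx"  ["wx"]
14. n1.depth = 24  [D.tag + D.ok - 21]
15. n1.sig = false  [not e.idx]
16. n0.acc = 14  [S.fin + 19]
17. n0.env = 4  [D.depth - 20]

4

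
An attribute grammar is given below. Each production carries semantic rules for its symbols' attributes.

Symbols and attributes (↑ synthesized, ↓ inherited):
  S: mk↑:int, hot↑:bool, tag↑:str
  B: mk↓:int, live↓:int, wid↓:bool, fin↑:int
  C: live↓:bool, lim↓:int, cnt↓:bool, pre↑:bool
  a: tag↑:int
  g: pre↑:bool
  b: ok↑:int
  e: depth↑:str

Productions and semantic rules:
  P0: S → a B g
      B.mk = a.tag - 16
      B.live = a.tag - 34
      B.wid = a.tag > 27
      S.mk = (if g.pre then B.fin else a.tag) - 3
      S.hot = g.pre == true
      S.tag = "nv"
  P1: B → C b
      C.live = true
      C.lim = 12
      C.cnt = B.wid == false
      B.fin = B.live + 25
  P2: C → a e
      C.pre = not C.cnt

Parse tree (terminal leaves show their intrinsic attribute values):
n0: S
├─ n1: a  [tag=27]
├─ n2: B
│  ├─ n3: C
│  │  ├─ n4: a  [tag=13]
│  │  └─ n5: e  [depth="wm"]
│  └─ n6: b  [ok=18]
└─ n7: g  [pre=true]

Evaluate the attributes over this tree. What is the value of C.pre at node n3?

1. n1.tag = 27  [terminal]
2. n2.mk = 11  [a.tag - 16]
3. n2.live = -7  [a.tag - 34]
4. n2.wid = false  [a.tag > 27]
5. n3.live = true  [true]
6. n3.lim = 12  [12]
7. n3.cnt = true  [B.wid == false]
8. n4.tag = 13  [terminal]
9. n5.depth = "wm"  [terminal]
10. n3.pre = false  [not C.cnt]
11. n6.ok = 18  [terminal]
12. n2.fin = 18  [B.live + 25]
13. n7.pre = true  [terminal]
14. n0.mk = 15  [(if g.pre then B.fin else a.tag) - 3]
15. n0.hot = true  [g.pre == true]
16. n0.tag = "nv"  ["nv"]

false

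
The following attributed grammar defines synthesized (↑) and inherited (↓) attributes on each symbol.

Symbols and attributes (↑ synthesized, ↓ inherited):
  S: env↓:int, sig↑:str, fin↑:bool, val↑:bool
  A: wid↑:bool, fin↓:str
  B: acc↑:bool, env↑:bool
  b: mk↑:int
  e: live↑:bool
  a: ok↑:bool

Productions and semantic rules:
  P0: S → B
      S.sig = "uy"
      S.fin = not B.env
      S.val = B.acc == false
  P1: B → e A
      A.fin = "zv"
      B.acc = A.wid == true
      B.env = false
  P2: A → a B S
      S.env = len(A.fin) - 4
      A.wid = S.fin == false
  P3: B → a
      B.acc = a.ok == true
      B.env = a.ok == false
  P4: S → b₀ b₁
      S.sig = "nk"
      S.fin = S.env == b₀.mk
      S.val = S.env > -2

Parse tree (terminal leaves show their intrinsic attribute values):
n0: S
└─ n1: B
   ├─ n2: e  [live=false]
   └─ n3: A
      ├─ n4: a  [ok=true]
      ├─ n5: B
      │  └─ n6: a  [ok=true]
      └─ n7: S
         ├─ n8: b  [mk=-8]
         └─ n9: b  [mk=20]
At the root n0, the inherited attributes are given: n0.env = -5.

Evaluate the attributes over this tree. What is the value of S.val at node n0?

false

1. n0.env = -5  [given at root]
2. n2.live = false  [terminal]
3. n3.fin = "zv"  ["zv"]
4. n4.ok = true  [terminal]
5. n6.ok = true  [terminal]
6. n5.acc = true  [a.ok == true]
7. n5.env = false  [a.ok == false]
8. n7.env = -2  [len(A.fin) - 4]
9. n8.mk = -8  [terminal]
10. n9.mk = 20  [terminal]
11. n7.sig = "nk"  ["nk"]
12. n7.fin = false  [S.env == b₀.mk]
13. n7.val = false  [S.env > -2]
14. n3.wid = true  [S.fin == false]
15. n1.acc = true  [A.wid == true]
16. n1.env = false  [false]
17. n0.sig = "uy"  ["uy"]
18. n0.fin = true  [not B.env]
19. n0.val = false  [B.acc == false]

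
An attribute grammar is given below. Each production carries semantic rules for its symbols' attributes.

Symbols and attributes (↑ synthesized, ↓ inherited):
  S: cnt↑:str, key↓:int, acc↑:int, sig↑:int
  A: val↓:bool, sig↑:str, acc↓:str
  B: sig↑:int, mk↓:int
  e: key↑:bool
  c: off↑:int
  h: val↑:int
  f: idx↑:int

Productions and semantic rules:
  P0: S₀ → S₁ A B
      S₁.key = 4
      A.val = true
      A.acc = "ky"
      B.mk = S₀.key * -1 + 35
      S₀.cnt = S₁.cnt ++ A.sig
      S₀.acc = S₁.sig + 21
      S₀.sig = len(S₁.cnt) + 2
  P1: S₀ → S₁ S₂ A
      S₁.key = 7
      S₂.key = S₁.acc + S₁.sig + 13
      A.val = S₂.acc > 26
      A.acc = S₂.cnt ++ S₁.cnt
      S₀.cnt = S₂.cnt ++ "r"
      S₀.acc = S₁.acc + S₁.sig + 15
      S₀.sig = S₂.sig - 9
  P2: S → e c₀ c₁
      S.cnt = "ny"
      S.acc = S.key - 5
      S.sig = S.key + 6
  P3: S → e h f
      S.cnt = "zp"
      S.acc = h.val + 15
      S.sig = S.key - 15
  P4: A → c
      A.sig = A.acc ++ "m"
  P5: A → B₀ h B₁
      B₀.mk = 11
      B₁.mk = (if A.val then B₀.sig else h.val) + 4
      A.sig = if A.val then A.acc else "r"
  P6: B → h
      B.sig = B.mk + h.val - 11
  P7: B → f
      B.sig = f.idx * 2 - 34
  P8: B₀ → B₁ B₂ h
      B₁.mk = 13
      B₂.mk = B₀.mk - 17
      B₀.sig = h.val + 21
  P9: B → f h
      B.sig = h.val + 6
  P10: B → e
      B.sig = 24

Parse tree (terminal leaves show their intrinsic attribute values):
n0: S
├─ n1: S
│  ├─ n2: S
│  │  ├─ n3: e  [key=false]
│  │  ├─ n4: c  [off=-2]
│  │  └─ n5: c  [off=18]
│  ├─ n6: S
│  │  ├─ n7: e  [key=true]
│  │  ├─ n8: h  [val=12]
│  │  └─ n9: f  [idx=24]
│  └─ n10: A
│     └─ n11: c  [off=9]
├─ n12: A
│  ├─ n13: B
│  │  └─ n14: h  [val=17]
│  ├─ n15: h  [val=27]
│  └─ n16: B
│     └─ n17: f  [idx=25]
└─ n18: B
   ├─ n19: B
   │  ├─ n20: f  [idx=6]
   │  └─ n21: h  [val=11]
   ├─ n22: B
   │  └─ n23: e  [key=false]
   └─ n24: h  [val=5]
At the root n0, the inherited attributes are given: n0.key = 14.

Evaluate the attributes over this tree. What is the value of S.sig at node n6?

1. n0.key = 14  [given at root]
2. n1.key = 4  [4]
3. n2.key = 7  [7]
4. n3.key = false  [terminal]
5. n4.off = -2  [terminal]
6. n5.off = 18  [terminal]
7. n2.cnt = "ny"  ["ny"]
8. n2.acc = 2  [S.key - 5]
9. n2.sig = 13  [S.key + 6]
10. n6.key = 28  [S₁.acc + S₁.sig + 13]
11. n7.key = true  [terminal]
12. n8.val = 12  [terminal]
13. n9.idx = 24  [terminal]
14. n6.cnt = "zp"  ["zp"]
15. n6.acc = 27  [h.val + 15]
16. n6.sig = 13  [S.key - 15]
17. n10.val = true  [S₂.acc > 26]
18. n10.acc = "zpny"  [S₂.cnt ++ S₁.cnt]
19. n11.off = 9  [terminal]
20. n10.sig = "zpnym"  [A.acc ++ "m"]
21. n1.cnt = "zpr"  [S₂.cnt ++ "r"]
22. n1.acc = 30  [S₁.acc + S₁.sig + 15]
23. n1.sig = 4  [S₂.sig - 9]
24. n12.val = true  [true]
25. n12.acc = "ky"  ["ky"]
26. n13.mk = 11  [11]
27. n14.val = 17  [terminal]
28. n13.sig = 17  [B.mk + h.val - 11]
29. n15.val = 27  [terminal]
30. n16.mk = 21  [(if A.val then B₀.sig else h.val) + 4]
31. n17.idx = 25  [terminal]
32. n16.sig = 16  [f.idx * 2 - 34]
33. n12.sig = "ky"  [if A.val then A.acc else "r"]
34. n18.mk = 21  [S₀.key * -1 + 35]
35. n19.mk = 13  [13]
36. n20.idx = 6  [terminal]
37. n21.val = 11  [terminal]
38. n19.sig = 17  [h.val + 6]
39. n22.mk = 4  [B₀.mk - 17]
40. n23.key = false  [terminal]
41. n22.sig = 24  [24]
42. n24.val = 5  [terminal]
43. n18.sig = 26  [h.val + 21]
44. n0.cnt = "zprky"  [S₁.cnt ++ A.sig]
45. n0.acc = 25  [S₁.sig + 21]
46. n0.sig = 5  [len(S₁.cnt) + 2]

13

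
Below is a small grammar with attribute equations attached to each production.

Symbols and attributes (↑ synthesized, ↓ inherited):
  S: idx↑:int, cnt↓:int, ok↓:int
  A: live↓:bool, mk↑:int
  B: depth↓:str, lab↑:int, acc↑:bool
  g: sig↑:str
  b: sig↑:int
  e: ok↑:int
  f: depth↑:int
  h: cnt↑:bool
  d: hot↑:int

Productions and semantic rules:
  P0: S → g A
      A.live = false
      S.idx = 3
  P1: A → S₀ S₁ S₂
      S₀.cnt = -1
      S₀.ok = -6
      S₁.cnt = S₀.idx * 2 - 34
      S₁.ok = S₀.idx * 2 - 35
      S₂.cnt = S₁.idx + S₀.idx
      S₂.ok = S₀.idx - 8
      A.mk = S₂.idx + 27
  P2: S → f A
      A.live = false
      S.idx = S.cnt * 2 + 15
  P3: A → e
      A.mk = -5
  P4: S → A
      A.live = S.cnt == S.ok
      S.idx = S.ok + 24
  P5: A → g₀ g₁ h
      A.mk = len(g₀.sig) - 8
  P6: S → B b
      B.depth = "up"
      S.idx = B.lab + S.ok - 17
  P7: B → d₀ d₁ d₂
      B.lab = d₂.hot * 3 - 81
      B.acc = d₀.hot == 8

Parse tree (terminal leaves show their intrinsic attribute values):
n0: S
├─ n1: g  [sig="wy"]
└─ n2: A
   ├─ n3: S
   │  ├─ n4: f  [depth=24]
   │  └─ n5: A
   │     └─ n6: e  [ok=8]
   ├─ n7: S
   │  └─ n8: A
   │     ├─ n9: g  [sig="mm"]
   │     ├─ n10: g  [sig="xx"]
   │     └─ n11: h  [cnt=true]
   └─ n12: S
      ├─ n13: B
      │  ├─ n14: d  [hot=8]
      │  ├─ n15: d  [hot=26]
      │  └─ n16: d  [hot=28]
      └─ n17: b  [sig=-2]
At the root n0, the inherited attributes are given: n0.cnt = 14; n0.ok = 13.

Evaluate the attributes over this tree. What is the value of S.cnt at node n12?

1. n0.cnt = 14  [given at root]
2. n0.ok = 13  [given at root]
3. n1.sig = "wy"  [terminal]
4. n2.live = false  [false]
5. n3.cnt = -1  [-1]
6. n3.ok = -6  [-6]
7. n4.depth = 24  [terminal]
8. n5.live = false  [false]
9. n6.ok = 8  [terminal]
10. n5.mk = -5  [-5]
11. n3.idx = 13  [S.cnt * 2 + 15]
12. n7.cnt = -8  [S₀.idx * 2 - 34]
13. n7.ok = -9  [S₀.idx * 2 - 35]
14. n8.live = false  [S.cnt == S.ok]
15. n9.sig = "mm"  [terminal]
16. n10.sig = "xx"  [terminal]
17. n11.cnt = true  [terminal]
18. n8.mk = -6  [len(g₀.sig) - 8]
19. n7.idx = 15  [S.ok + 24]
20. n12.cnt = 28  [S₁.idx + S₀.idx]
21. n12.ok = 5  [S₀.idx - 8]
22. n13.depth = "up"  ["up"]
23. n14.hot = 8  [terminal]
24. n15.hot = 26  [terminal]
25. n16.hot = 28  [terminal]
26. n13.lab = 3  [d₂.hot * 3 - 81]
27. n13.acc = true  [d₀.hot == 8]
28. n17.sig = -2  [terminal]
29. n12.idx = -9  [B.lab + S.ok - 17]
30. n2.mk = 18  [S₂.idx + 27]
31. n0.idx = 3  [3]

28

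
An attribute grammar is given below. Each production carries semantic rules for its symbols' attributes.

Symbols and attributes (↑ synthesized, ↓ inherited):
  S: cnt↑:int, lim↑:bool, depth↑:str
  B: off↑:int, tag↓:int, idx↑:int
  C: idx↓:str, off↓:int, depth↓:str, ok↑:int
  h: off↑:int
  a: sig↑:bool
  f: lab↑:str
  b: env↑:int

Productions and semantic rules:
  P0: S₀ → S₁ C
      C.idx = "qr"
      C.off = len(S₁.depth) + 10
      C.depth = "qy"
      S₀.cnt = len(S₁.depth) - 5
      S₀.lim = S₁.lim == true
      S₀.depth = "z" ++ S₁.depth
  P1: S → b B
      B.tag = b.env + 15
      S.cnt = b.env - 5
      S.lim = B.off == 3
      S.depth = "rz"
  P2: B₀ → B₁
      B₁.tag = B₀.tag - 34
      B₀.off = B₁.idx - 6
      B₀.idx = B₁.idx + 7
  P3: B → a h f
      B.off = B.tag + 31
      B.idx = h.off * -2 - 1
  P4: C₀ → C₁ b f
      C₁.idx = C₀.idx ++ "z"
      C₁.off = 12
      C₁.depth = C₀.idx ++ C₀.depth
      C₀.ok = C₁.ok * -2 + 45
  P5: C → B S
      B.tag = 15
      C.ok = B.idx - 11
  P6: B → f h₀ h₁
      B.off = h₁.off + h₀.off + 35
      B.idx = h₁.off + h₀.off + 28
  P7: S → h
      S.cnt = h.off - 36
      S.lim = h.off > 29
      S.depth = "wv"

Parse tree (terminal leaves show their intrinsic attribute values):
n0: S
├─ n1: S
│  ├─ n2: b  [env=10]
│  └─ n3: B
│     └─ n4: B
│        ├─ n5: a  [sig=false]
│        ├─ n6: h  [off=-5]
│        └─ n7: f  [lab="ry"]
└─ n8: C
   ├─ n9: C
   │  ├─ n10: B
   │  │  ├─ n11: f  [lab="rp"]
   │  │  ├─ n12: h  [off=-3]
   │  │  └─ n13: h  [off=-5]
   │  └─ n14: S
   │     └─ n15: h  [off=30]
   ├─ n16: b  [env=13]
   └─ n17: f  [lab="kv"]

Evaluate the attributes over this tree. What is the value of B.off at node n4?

1. n2.env = 10  [terminal]
2. n3.tag = 25  [b.env + 15]
3. n4.tag = -9  [B₀.tag - 34]
4. n5.sig = false  [terminal]
5. n6.off = -5  [terminal]
6. n7.lab = "ry"  [terminal]
7. n4.off = 22  [B.tag + 31]
8. n4.idx = 9  [h.off * -2 - 1]
9. n3.off = 3  [B₁.idx - 6]
10. n3.idx = 16  [B₁.idx + 7]
11. n1.cnt = 5  [b.env - 5]
12. n1.lim = true  [B.off == 3]
13. n1.depth = "rz"  ["rz"]
14. n8.idx = "qr"  ["qr"]
15. n8.off = 12  [len(S₁.depth) + 10]
16. n8.depth = "qy"  ["qy"]
17. n9.idx = "qrz"  [C₀.idx ++ "z"]
18. n9.off = 12  [12]
19. n9.depth = "qrqy"  [C₀.idx ++ C₀.depth]
20. n10.tag = 15  [15]
21. n11.lab = "rp"  [terminal]
22. n12.off = -3  [terminal]
23. n13.off = -5  [terminal]
24. n10.off = 27  [h₁.off + h₀.off + 35]
25. n10.idx = 20  [h₁.off + h₀.off + 28]
26. n15.off = 30  [terminal]
27. n14.cnt = -6  [h.off - 36]
28. n14.lim = true  [h.off > 29]
29. n14.depth = "wv"  ["wv"]
30. n9.ok = 9  [B.idx - 11]
31. n16.env = 13  [terminal]
32. n17.lab = "kv"  [terminal]
33. n8.ok = 27  [C₁.ok * -2 + 45]
34. n0.cnt = -3  [len(S₁.depth) - 5]
35. n0.lim = true  [S₁.lim == true]
36. n0.depth = "zrz"  ["z" ++ S₁.depth]

22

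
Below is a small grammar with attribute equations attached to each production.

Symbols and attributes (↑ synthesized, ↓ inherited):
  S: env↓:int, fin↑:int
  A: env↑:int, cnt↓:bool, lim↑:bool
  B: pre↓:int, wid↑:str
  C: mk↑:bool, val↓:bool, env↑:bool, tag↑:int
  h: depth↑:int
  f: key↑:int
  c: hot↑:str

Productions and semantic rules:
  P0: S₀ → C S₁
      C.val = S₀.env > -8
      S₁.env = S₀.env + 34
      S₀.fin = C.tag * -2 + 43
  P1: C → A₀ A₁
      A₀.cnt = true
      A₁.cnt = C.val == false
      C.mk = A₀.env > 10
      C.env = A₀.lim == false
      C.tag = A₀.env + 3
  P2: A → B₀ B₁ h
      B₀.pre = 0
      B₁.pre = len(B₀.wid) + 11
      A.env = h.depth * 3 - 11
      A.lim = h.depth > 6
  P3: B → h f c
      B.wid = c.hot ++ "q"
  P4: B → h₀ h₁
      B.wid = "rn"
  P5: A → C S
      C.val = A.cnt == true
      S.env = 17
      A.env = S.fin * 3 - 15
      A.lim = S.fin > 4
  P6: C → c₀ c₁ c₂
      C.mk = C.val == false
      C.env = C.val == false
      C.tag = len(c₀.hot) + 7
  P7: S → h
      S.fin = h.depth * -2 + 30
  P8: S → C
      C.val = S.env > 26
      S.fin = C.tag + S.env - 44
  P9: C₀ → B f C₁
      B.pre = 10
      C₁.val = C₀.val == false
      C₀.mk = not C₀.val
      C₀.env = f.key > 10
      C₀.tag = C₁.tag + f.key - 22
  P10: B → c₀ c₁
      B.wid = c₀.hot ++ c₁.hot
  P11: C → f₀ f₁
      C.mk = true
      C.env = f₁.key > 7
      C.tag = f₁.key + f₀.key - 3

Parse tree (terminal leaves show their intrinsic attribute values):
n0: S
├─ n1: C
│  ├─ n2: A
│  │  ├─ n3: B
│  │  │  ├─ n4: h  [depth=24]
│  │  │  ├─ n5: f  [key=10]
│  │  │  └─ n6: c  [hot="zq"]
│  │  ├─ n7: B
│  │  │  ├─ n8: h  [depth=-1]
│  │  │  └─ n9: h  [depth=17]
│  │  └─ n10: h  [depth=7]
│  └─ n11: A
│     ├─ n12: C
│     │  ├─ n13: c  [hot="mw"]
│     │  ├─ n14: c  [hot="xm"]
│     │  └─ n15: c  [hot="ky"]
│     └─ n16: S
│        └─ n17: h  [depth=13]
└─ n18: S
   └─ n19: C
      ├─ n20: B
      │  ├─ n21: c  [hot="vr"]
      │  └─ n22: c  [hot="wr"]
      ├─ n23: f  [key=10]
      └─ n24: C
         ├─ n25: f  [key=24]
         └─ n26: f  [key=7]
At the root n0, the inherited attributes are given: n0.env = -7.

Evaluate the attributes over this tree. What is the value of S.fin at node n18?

1. n0.env = -7  [given at root]
2. n1.val = true  [S₀.env > -8]
3. n2.cnt = true  [true]
4. n3.pre = 0  [0]
5. n4.depth = 24  [terminal]
6. n5.key = 10  [terminal]
7. n6.hot = "zq"  [terminal]
8. n3.wid = "zqq"  [c.hot ++ "q"]
9. n7.pre = 14  [len(B₀.wid) + 11]
10. n8.depth = -1  [terminal]
11. n9.depth = 17  [terminal]
12. n7.wid = "rn"  ["rn"]
13. n10.depth = 7  [terminal]
14. n2.env = 10  [h.depth * 3 - 11]
15. n2.lim = true  [h.depth > 6]
16. n11.cnt = false  [C.val == false]
17. n12.val = false  [A.cnt == true]
18. n13.hot = "mw"  [terminal]
19. n14.hot = "xm"  [terminal]
20. n15.hot = "ky"  [terminal]
21. n12.mk = true  [C.val == false]
22. n12.env = true  [C.val == false]
23. n12.tag = 9  [len(c₀.hot) + 7]
24. n16.env = 17  [17]
25. n17.depth = 13  [terminal]
26. n16.fin = 4  [h.depth * -2 + 30]
27. n11.env = -3  [S.fin * 3 - 15]
28. n11.lim = false  [S.fin > 4]
29. n1.mk = false  [A₀.env > 10]
30. n1.env = false  [A₀.lim == false]
31. n1.tag = 13  [A₀.env + 3]
32. n18.env = 27  [S₀.env + 34]
33. n19.val = true  [S.env > 26]
34. n20.pre = 10  [10]
35. n21.hot = "vr"  [terminal]
36. n22.hot = "wr"  [terminal]
37. n20.wid = "vrwr"  [c₀.hot ++ c₁.hot]
38. n23.key = 10  [terminal]
39. n24.val = false  [C₀.val == false]
40. n25.key = 24  [terminal]
41. n26.key = 7  [terminal]
42. n24.mk = true  [true]
43. n24.env = false  [f₁.key > 7]
44. n24.tag = 28  [f₁.key + f₀.key - 3]
45. n19.mk = false  [not C₀.val]
46. n19.env = false  [f.key > 10]
47. n19.tag = 16  [C₁.tag + f.key - 22]
48. n18.fin = -1  [C.tag + S.env - 44]
49. n0.fin = 17  [C.tag * -2 + 43]

-1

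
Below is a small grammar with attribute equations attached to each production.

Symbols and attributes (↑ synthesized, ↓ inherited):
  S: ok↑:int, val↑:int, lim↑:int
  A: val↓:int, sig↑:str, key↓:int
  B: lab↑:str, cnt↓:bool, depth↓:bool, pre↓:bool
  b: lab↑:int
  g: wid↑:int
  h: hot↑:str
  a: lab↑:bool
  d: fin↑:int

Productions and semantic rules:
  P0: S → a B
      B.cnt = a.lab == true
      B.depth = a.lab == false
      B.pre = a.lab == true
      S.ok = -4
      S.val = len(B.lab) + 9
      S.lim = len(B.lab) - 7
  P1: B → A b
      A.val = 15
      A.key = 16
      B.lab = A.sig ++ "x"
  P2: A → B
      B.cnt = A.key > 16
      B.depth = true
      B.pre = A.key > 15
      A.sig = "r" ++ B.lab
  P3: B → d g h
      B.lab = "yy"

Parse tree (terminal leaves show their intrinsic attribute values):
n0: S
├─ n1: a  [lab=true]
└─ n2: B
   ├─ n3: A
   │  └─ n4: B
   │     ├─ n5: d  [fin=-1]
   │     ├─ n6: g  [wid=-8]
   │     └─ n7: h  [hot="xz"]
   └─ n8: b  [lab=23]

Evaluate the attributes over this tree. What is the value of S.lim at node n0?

-3

1. n1.lab = true  [terminal]
2. n2.cnt = true  [a.lab == true]
3. n2.depth = false  [a.lab == false]
4. n2.pre = true  [a.lab == true]
5. n3.val = 15  [15]
6. n3.key = 16  [16]
7. n4.cnt = false  [A.key > 16]
8. n4.depth = true  [true]
9. n4.pre = true  [A.key > 15]
10. n5.fin = -1  [terminal]
11. n6.wid = -8  [terminal]
12. n7.hot = "xz"  [terminal]
13. n4.lab = "yy"  ["yy"]
14. n3.sig = "ryy"  ["r" ++ B.lab]
15. n8.lab = 23  [terminal]
16. n2.lab = "ryyx"  [A.sig ++ "x"]
17. n0.ok = -4  [-4]
18. n0.val = 13  [len(B.lab) + 9]
19. n0.lim = -3  [len(B.lab) - 7]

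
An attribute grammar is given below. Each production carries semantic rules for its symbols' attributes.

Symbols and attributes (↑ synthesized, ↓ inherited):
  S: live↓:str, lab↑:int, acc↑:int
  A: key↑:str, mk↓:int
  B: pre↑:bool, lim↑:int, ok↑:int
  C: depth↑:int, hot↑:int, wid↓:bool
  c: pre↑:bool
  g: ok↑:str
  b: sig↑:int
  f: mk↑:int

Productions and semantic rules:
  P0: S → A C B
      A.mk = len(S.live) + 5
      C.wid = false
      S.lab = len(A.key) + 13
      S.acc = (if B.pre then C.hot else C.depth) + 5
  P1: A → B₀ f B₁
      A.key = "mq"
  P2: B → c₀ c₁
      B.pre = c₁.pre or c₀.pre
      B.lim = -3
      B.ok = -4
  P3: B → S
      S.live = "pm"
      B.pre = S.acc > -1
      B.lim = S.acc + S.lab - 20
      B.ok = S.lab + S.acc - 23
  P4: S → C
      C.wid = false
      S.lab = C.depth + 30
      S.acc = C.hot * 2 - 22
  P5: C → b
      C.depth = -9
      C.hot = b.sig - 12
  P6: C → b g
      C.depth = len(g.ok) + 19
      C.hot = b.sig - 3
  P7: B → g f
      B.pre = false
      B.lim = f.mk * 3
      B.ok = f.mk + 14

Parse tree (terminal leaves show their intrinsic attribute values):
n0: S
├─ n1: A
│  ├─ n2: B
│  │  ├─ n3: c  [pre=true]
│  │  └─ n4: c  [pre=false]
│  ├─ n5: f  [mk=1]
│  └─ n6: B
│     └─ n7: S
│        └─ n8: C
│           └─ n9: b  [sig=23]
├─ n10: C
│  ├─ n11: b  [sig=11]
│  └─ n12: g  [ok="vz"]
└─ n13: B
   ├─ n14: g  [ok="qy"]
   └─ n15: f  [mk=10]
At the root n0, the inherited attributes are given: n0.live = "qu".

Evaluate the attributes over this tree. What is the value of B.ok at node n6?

-2

1. n0.live = "qu"  [given at root]
2. n1.mk = 7  [len(S.live) + 5]
3. n3.pre = true  [terminal]
4. n4.pre = false  [terminal]
5. n2.pre = true  [c₁.pre or c₀.pre]
6. n2.lim = -3  [-3]
7. n2.ok = -4  [-4]
8. n5.mk = 1  [terminal]
9. n7.live = "pm"  ["pm"]
10. n8.wid = false  [false]
11. n9.sig = 23  [terminal]
12. n8.depth = -9  [-9]
13. n8.hot = 11  [b.sig - 12]
14. n7.lab = 21  [C.depth + 30]
15. n7.acc = 0  [C.hot * 2 - 22]
16. n6.pre = true  [S.acc > -1]
17. n6.lim = 1  [S.acc + S.lab - 20]
18. n6.ok = -2  [S.lab + S.acc - 23]
19. n1.key = "mq"  ["mq"]
20. n10.wid = false  [false]
21. n11.sig = 11  [terminal]
22. n12.ok = "vz"  [terminal]
23. n10.depth = 21  [len(g.ok) + 19]
24. n10.hot = 8  [b.sig - 3]
25. n14.ok = "qy"  [terminal]
26. n15.mk = 10  [terminal]
27. n13.pre = false  [false]
28. n13.lim = 30  [f.mk * 3]
29. n13.ok = 24  [f.mk + 14]
30. n0.lab = 15  [len(A.key) + 13]
31. n0.acc = 26  [(if B.pre then C.hot else C.depth) + 5]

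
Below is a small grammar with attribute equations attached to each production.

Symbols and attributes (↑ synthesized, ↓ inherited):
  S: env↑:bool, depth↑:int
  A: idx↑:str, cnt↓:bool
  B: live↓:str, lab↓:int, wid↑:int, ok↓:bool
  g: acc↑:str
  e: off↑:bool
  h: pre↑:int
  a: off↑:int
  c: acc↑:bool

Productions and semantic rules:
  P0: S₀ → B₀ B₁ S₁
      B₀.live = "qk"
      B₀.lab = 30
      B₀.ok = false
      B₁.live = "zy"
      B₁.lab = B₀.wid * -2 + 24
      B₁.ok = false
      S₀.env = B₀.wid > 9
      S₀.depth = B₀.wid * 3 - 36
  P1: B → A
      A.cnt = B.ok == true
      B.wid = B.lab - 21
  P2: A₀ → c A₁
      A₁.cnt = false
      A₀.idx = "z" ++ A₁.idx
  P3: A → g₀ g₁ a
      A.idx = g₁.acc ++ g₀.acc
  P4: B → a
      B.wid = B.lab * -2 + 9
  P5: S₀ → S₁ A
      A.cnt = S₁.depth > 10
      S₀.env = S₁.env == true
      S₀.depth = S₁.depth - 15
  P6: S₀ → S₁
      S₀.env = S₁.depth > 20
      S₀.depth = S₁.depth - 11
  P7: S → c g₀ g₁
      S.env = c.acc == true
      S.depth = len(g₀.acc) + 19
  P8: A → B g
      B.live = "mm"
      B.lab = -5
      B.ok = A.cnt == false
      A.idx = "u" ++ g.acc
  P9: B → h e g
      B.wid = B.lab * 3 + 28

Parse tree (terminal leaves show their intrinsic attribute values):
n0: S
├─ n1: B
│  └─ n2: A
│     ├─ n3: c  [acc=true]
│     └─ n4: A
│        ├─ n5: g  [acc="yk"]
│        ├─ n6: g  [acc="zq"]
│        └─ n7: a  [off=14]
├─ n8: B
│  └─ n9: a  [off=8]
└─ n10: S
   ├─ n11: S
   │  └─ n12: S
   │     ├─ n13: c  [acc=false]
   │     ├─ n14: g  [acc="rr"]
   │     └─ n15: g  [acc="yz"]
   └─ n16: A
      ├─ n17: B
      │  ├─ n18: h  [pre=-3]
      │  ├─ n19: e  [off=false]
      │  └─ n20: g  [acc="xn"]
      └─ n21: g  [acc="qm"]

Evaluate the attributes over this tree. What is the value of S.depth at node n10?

-5

1. n1.live = "qk"  ["qk"]
2. n1.lab = 30  [30]
3. n1.ok = false  [false]
4. n2.cnt = false  [B.ok == true]
5. n3.acc = true  [terminal]
6. n4.cnt = false  [false]
7. n5.acc = "yk"  [terminal]
8. n6.acc = "zq"  [terminal]
9. n7.off = 14  [terminal]
10. n4.idx = "zqyk"  [g₁.acc ++ g₀.acc]
11. n2.idx = "zzqyk"  ["z" ++ A₁.idx]
12. n1.wid = 9  [B.lab - 21]
13. n8.live = "zy"  ["zy"]
14. n8.lab = 6  [B₀.wid * -2 + 24]
15. n8.ok = false  [false]
16. n9.off = 8  [terminal]
17. n8.wid = -3  [B.lab * -2 + 9]
18. n13.acc = false  [terminal]
19. n14.acc = "rr"  [terminal]
20. n15.acc = "yz"  [terminal]
21. n12.env = false  [c.acc == true]
22. n12.depth = 21  [len(g₀.acc) + 19]
23. n11.env = true  [S₁.depth > 20]
24. n11.depth = 10  [S₁.depth - 11]
25. n16.cnt = false  [S₁.depth > 10]
26. n17.live = "mm"  ["mm"]
27. n17.lab = -5  [-5]
28. n17.ok = true  [A.cnt == false]
29. n18.pre = -3  [terminal]
30. n19.off = false  [terminal]
31. n20.acc = "xn"  [terminal]
32. n17.wid = 13  [B.lab * 3 + 28]
33. n21.acc = "qm"  [terminal]
34. n16.idx = "uqm"  ["u" ++ g.acc]
35. n10.env = true  [S₁.env == true]
36. n10.depth = -5  [S₁.depth - 15]
37. n0.env = false  [B₀.wid > 9]
38. n0.depth = -9  [B₀.wid * 3 - 36]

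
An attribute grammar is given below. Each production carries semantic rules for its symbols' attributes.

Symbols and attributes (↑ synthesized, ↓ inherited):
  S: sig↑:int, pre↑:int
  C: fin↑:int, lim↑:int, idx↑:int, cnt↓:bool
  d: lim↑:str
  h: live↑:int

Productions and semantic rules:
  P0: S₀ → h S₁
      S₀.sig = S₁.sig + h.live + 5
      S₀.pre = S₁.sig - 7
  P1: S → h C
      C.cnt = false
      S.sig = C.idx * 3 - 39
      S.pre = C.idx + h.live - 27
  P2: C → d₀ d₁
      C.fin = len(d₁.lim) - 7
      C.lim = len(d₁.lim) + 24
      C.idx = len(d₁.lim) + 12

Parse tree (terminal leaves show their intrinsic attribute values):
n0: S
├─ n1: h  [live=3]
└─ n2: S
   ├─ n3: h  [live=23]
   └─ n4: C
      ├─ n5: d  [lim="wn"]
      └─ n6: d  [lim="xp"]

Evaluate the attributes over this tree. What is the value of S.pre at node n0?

-4

1. n1.live = 3  [terminal]
2. n3.live = 23  [terminal]
3. n4.cnt = false  [false]
4. n5.lim = "wn"  [terminal]
5. n6.lim = "xp"  [terminal]
6. n4.fin = -5  [len(d₁.lim) - 7]
7. n4.lim = 26  [len(d₁.lim) + 24]
8. n4.idx = 14  [len(d₁.lim) + 12]
9. n2.sig = 3  [C.idx * 3 - 39]
10. n2.pre = 10  [C.idx + h.live - 27]
11. n0.sig = 11  [S₁.sig + h.live + 5]
12. n0.pre = -4  [S₁.sig - 7]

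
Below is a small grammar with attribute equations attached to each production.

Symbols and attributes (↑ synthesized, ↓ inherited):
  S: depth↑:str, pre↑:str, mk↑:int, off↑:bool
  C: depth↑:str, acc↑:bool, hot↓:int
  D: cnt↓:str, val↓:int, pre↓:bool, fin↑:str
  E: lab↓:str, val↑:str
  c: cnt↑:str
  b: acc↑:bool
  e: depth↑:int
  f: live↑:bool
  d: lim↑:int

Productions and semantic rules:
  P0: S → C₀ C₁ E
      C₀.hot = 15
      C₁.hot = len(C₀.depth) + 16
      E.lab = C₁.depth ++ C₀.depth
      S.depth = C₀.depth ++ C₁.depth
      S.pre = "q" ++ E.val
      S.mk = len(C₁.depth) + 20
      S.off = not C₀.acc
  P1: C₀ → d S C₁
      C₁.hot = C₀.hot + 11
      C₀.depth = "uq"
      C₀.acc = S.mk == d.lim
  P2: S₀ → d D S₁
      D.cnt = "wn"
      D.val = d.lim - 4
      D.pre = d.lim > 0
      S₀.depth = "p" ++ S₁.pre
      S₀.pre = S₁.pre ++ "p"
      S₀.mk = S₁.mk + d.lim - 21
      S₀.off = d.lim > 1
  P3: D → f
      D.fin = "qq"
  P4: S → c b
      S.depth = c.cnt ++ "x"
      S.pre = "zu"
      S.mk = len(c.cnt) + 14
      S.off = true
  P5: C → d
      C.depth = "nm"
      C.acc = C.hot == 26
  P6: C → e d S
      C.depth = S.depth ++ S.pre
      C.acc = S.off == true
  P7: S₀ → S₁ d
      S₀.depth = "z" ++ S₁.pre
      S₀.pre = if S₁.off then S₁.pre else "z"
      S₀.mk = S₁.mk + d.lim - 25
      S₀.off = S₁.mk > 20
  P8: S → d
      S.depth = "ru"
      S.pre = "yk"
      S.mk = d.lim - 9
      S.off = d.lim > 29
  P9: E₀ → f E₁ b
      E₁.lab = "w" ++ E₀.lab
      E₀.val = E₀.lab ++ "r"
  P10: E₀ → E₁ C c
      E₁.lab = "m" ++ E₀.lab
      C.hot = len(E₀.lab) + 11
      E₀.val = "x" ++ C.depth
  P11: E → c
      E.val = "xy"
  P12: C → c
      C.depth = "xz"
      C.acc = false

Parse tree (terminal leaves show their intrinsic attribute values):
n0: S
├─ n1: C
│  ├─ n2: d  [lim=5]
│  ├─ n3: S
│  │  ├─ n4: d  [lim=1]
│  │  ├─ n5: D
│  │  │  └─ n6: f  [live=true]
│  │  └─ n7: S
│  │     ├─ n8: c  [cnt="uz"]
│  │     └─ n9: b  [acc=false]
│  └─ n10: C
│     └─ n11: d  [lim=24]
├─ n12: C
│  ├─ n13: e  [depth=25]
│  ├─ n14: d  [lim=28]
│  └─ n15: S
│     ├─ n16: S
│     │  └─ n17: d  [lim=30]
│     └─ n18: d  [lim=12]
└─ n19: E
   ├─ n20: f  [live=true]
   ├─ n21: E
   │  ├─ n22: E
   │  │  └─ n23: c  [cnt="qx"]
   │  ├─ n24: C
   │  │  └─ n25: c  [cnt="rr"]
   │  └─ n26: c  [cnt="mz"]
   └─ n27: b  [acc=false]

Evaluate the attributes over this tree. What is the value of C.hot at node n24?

19

1. n1.hot = 15  [15]
2. n2.lim = 5  [terminal]
3. n4.lim = 1  [terminal]
4. n5.cnt = "wn"  ["wn"]
5. n5.val = -3  [d.lim - 4]
6. n5.pre = true  [d.lim > 0]
7. n6.live = true  [terminal]
8. n5.fin = "qq"  ["qq"]
9. n8.cnt = "uz"  [terminal]
10. n9.acc = false  [terminal]
11. n7.depth = "uzx"  [c.cnt ++ "x"]
12. n7.pre = "zu"  ["zu"]
13. n7.mk = 16  [len(c.cnt) + 14]
14. n7.off = true  [true]
15. n3.depth = "pzu"  ["p" ++ S₁.pre]
16. n3.pre = "zup"  [S₁.pre ++ "p"]
17. n3.mk = -4  [S₁.mk + d.lim - 21]
18. n3.off = false  [d.lim > 1]
19. n10.hot = 26  [C₀.hot + 11]
20. n11.lim = 24  [terminal]
21. n10.depth = "nm"  ["nm"]
22. n10.acc = true  [C.hot == 26]
23. n1.depth = "uq"  ["uq"]
24. n1.acc = false  [S.mk == d.lim]
25. n12.hot = 18  [len(C₀.depth) + 16]
26. n13.depth = 25  [terminal]
27. n14.lim = 28  [terminal]
28. n17.lim = 30  [terminal]
29. n16.depth = "ru"  ["ru"]
30. n16.pre = "yk"  ["yk"]
31. n16.mk = 21  [d.lim - 9]
32. n16.off = true  [d.lim > 29]
33. n18.lim = 12  [terminal]
34. n15.depth = "zyk"  ["z" ++ S₁.pre]
35. n15.pre = "yk"  [if S₁.off then S₁.pre else "z"]
36. n15.mk = 8  [S₁.mk + d.lim - 25]
37. n15.off = true  [S₁.mk > 20]
38. n12.depth = "zykyk"  [S.depth ++ S.pre]
39. n12.acc = true  [S.off == true]
40. n19.lab = "zykykuq"  [C₁.depth ++ C₀.depth]
41. n20.live = true  [terminal]
42. n21.lab = "wzykykuq"  ["w" ++ E₀.lab]
43. n22.lab = "mwzykykuq"  ["m" ++ E₀.lab]
44. n23.cnt = "qx"  [terminal]
45. n22.val = "xy"  ["xy"]
46. n24.hot = 19  [len(E₀.lab) + 11]
47. n25.cnt = "rr"  [terminal]
48. n24.depth = "xz"  ["xz"]
49. n24.acc = false  [false]
50. n26.cnt = "mz"  [terminal]
51. n21.val = "xxz"  ["x" ++ C.depth]
52. n27.acc = false  [terminal]
53. n19.val = "zykykuqr"  [E₀.lab ++ "r"]
54. n0.depth = "uqzykyk"  [C₀.depth ++ C₁.depth]
55. n0.pre = "qzykykuqr"  ["q" ++ E.val]
56. n0.mk = 25  [len(C₁.depth) + 20]
57. n0.off = true  [not C₀.acc]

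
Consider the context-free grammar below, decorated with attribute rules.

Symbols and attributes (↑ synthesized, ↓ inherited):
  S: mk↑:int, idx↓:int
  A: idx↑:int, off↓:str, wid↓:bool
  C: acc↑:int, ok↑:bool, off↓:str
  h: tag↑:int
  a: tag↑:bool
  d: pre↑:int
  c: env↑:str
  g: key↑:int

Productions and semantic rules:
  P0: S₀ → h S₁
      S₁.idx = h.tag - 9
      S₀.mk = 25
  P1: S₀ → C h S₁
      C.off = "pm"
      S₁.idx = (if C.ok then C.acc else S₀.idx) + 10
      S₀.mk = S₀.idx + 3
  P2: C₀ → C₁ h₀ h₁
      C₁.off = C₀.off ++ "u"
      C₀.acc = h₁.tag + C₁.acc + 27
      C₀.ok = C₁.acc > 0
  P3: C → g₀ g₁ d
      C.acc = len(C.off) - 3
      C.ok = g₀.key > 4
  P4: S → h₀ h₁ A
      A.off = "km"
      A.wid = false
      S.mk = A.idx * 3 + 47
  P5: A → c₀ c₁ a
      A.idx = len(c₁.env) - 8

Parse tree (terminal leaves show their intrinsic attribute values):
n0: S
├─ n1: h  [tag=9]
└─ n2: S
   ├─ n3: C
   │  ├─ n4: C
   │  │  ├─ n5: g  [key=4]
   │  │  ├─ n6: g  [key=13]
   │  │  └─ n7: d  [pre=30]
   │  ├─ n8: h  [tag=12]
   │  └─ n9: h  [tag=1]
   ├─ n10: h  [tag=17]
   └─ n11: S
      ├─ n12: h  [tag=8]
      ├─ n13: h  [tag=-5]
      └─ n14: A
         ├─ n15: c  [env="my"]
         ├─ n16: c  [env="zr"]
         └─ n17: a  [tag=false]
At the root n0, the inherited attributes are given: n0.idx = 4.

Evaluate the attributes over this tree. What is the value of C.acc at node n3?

1. n0.idx = 4  [given at root]
2. n1.tag = 9  [terminal]
3. n2.idx = 0  [h.tag - 9]
4. n3.off = "pm"  ["pm"]
5. n4.off = "pmu"  [C₀.off ++ "u"]
6. n5.key = 4  [terminal]
7. n6.key = 13  [terminal]
8. n7.pre = 30  [terminal]
9. n4.acc = 0  [len(C.off) - 3]
10. n4.ok = false  [g₀.key > 4]
11. n8.tag = 12  [terminal]
12. n9.tag = 1  [terminal]
13. n3.acc = 28  [h₁.tag + C₁.acc + 27]
14. n3.ok = false  [C₁.acc > 0]
15. n10.tag = 17  [terminal]
16. n11.idx = 10  [(if C.ok then C.acc else S₀.idx) + 10]
17. n12.tag = 8  [terminal]
18. n13.tag = -5  [terminal]
19. n14.off = "km"  ["km"]
20. n14.wid = false  [false]
21. n15.env = "my"  [terminal]
22. n16.env = "zr"  [terminal]
23. n17.tag = false  [terminal]
24. n14.idx = -6  [len(c₁.env) - 8]
25. n11.mk = 29  [A.idx * 3 + 47]
26. n2.mk = 3  [S₀.idx + 3]
27. n0.mk = 25  [25]

28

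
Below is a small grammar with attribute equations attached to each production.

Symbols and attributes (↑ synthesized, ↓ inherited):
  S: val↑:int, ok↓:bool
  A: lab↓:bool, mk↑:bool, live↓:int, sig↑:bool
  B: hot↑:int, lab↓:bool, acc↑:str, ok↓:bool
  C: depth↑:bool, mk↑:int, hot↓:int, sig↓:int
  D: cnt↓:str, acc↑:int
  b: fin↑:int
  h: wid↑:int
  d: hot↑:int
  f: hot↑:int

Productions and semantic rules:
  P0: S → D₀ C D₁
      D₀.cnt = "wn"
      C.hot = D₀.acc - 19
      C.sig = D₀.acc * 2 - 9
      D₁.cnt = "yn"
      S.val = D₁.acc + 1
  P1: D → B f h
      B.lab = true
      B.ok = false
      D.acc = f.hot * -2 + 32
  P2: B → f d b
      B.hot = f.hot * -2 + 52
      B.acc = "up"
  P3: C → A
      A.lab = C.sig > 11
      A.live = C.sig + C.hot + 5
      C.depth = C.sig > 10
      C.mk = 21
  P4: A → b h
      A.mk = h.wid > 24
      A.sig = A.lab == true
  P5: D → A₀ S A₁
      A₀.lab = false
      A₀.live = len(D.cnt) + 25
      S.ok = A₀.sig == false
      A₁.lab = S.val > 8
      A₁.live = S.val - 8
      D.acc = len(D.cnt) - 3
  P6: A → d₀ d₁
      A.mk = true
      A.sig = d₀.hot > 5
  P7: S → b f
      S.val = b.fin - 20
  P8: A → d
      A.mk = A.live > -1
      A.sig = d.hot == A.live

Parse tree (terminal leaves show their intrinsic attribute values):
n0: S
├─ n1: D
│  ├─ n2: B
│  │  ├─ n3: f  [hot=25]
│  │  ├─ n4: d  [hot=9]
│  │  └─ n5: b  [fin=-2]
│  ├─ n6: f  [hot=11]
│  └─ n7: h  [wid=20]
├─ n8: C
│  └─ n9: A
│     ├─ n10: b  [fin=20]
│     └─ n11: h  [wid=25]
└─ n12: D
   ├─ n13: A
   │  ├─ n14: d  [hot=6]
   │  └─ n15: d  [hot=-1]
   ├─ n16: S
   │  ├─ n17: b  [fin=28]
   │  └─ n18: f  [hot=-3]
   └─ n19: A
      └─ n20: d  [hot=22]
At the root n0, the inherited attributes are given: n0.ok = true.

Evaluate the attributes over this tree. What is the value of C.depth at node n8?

1. n0.ok = true  [given at root]
2. n1.cnt = "wn"  ["wn"]
3. n2.lab = true  [true]
4. n2.ok = false  [false]
5. n3.hot = 25  [terminal]
6. n4.hot = 9  [terminal]
7. n5.fin = -2  [terminal]
8. n2.hot = 2  [f.hot * -2 + 52]
9. n2.acc = "up"  ["up"]
10. n6.hot = 11  [terminal]
11. n7.wid = 20  [terminal]
12. n1.acc = 10  [f.hot * -2 + 32]
13. n8.hot = -9  [D₀.acc - 19]
14. n8.sig = 11  [D₀.acc * 2 - 9]
15. n9.lab = false  [C.sig > 11]
16. n9.live = 7  [C.sig + C.hot + 5]
17. n10.fin = 20  [terminal]
18. n11.wid = 25  [terminal]
19. n9.mk = true  [h.wid > 24]
20. n9.sig = false  [A.lab == true]
21. n8.depth = true  [C.sig > 10]
22. n8.mk = 21  [21]
23. n12.cnt = "yn"  ["yn"]
24. n13.lab = false  [false]
25. n13.live = 27  [len(D.cnt) + 25]
26. n14.hot = 6  [terminal]
27. n15.hot = -1  [terminal]
28. n13.mk = true  [true]
29. n13.sig = true  [d₀.hot > 5]
30. n16.ok = false  [A₀.sig == false]
31. n17.fin = 28  [terminal]
32. n18.hot = -3  [terminal]
33. n16.val = 8  [b.fin - 20]
34. n19.lab = false  [S.val > 8]
35. n19.live = 0  [S.val - 8]
36. n20.hot = 22  [terminal]
37. n19.mk = true  [A.live > -1]
38. n19.sig = false  [d.hot == A.live]
39. n12.acc = -1  [len(D.cnt) - 3]
40. n0.val = 0  [D₁.acc + 1]

true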